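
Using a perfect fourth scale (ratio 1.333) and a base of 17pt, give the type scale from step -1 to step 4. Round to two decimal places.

12.75pt, 17.00pt, 22.66pt, 30.21pt, 40.27pt, 53.67pt

Step -1: 17.0 ÷ 1.333 = 12.75
Step 0: 17pt
Step 1: 17.0 × 1.333 = 22.66
Step 2: 17.0 × 1.333² = 30.21
Step 3: 17.0 × 1.333³ = 40.27
Step 4: 17.0 × 1.333⁴ = 53.67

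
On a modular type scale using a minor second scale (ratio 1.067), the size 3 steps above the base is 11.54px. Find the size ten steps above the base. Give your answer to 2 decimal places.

The gap is 10 − (3) = 7 steps, so the factor is 1.067^7.
11.54 × 1.067⁷ = 11.54 × 1.57453 ≈ 18.170

18.17px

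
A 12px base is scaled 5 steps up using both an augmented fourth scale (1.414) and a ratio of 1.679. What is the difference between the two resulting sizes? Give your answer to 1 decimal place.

92.3px

Augmented fourth: 12.0 × 1.414⁵ = 67.831px
At 1.679: 12.0 × 1.679⁵ = 160.116px
Difference: 160.116 − 67.831 = 92.285px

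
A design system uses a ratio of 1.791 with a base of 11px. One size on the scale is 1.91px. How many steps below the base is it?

1.791ⁿ = 11 / 1.91 = 5.7592
n = ln(5.7592) / ln(1.791) = 1.7508 / 0.5828 ≈ 3.00

3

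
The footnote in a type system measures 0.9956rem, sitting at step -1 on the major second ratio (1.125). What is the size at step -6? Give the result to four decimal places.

The gap is -6 − (-1) = -5 steps, so the factor is 1.125^-5.
0.9956 ÷ 1.125⁵ = 0.9956 ÷ 1.80203 ≈ 0.5525

0.5525rem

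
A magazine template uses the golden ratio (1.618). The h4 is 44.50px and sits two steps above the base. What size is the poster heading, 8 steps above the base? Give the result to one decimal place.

44.50 × 1.618⁶ = 44.50 × 17.94201 ≈ 798.419

798.4px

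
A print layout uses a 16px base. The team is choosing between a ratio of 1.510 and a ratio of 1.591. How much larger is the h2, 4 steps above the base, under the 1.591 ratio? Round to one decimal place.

At 1.510: 16.0 × 1.510⁴ = 83.182px
At 1.591: 16.0 × 1.591⁴ = 102.518px
Difference: 102.518 − 83.182 = 19.336px

19.3px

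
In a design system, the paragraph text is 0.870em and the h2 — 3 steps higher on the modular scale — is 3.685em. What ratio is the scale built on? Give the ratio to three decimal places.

1.618

The ratio satisfies 0.870 × r³ = 3.685, so r = (3.685 / 0.870)^(1/3).
r = 4.2356^(1/3) ≈ 1.6180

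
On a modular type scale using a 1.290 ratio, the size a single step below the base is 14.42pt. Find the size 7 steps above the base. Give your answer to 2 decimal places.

14.42 × 1.290⁸ = 14.42 × 7.66863 ≈ 110.582

110.58pt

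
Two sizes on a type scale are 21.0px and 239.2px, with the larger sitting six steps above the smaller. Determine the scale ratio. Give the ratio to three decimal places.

1.500

The ratio satisfies 21.0 × r⁶ = 239.2, so r = (239.2 / 21.0)^(1/6).
r = 11.3905^(1/6) ≈ 1.5000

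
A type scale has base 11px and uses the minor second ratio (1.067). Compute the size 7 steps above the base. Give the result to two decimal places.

17.32px

Every step multiplies by the scale ratio.
11.0 × 1.067⁷ = 11.0 × 1.57453 ≈ 17.32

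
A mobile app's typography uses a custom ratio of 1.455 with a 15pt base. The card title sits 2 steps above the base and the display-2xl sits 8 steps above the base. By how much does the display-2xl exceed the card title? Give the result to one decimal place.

Step 2: 15.0 × 1.455² = 31.755pt
Step 8: 15.0 × 1.455⁸ = 301.297pt
Difference: 301.297 − 31.755 = 269.542pt

269.5pt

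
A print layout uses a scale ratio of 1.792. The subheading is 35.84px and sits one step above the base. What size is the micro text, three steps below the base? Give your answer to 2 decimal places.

The gap is -3 − (1) = -4 steps, so the factor is 1.792^-4.
35.84 ÷ 1.792⁴ = 35.84 ÷ 10.31222 ≈ 3.475

3.48px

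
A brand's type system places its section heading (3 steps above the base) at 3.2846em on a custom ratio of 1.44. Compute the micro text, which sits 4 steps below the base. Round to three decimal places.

Moving from step +3 to step -4 is 7 steps down, so divide by r⁷.
3.2846 ÷ 1.44⁷ = 3.2846 ÷ 12.83918 ≈ 0.256

0.256em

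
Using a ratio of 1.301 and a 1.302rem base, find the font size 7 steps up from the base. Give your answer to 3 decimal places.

1.302 × 1.301⁷ = 1.302 × 6.30872 ≈ 8.214

8.214rem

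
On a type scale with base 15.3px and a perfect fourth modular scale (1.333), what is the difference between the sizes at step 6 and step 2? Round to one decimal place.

Step 2: 15.3 × 1.333² = 27.186px
Step 6: 15.3 × 1.333⁶ = 85.837px
Difference: 85.837 − 27.186 = 58.651px

58.7px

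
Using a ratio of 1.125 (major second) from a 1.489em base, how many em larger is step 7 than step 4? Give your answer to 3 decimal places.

Step 4: 1.489 × 1.125⁴ = 2.38509em
Step 7: 1.489 × 1.125⁷ = 3.39596em
Difference: 3.39596 − 2.38509 = 1.01087em

1.011em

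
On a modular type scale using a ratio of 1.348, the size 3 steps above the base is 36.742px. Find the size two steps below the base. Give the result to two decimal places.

8.25px

Moving from step +3 to step -2 is 5 steps down, so divide by r⁵.
36.742 ÷ 1.348⁵ = 36.742 ÷ 4.45092 ≈ 8.255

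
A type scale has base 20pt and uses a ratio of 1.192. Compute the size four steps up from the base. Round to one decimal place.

20.0 × 1.192⁴ = 20.0 × 2.01885 ≈ 40.38

40.4pt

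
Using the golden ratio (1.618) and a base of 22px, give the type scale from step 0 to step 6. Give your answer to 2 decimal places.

Step 0: 22px
Step 1: 22.0 × 1.618 = 35.60
Step 2: 22.0 × 1.618² = 57.59
Step 3: 22.0 × 1.618³ = 93.19
Step 4: 22.0 × 1.618⁴ = 150.78
Step 5: 22.0 × 1.618⁵ = 243.96
Step 6: 22.0 × 1.618⁶ = 394.72

22.00px, 35.60px, 57.59px, 93.19px, 150.78px, 243.96px, 394.72px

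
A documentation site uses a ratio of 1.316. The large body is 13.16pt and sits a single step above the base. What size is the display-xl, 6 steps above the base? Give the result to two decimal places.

13.16 × 1.316⁵ = 13.16 × 3.94711 ≈ 51.944

51.94pt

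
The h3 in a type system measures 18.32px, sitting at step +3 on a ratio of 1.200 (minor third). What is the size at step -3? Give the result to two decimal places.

Moving from step +3 to step -3 is 6 steps down, so divide by r⁶.
18.32 ÷ 1.200⁶ = 18.32 ÷ 2.98598 ≈ 6.135

6.14px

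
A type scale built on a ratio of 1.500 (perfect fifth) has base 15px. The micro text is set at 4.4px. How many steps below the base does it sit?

3

1.500ⁿ = 15 / 4.4 = 3.4091
n = ln(3.4091) / ln(1.500) = 1.2264 / 0.4055 ≈ 3.02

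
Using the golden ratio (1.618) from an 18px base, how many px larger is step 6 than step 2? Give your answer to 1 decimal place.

Step 2: 18.0 × 1.618² = 47.123px
Step 6: 18.0 × 1.618⁶ = 322.956px
Difference: 322.956 − 47.123 = 275.833px

275.8px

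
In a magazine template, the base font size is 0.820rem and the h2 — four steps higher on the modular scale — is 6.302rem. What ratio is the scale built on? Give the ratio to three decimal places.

1.665

r⁴ = 6.302 / 0.820, so r = (6.302/0.820)^(1/4).
r = 7.6854^(1/4) ≈ 1.6650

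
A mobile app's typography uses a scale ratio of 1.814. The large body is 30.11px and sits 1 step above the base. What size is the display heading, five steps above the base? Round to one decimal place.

30.11 × 1.814⁴ = 30.11 × 10.82802 ≈ 326.032

326.0px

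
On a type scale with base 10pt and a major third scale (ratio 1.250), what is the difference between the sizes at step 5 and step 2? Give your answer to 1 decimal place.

Step 2: 10.0 × 1.250² = 15.625pt
Step 5: 10.0 × 1.250⁵ = 30.518pt
Difference: 30.518 − 15.625 = 14.893pt

14.9pt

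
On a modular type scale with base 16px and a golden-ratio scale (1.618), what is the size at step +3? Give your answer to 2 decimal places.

67.77px

16.0 × 1.618³ = 16.0 × 4.23580 ≈ 67.77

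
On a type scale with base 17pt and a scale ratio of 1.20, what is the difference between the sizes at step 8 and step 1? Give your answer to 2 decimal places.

Step 1: 17.0 × 1.20 = 20.4000pt
Step 8: 17.0 × 1.20⁸ = 73.0969pt
Difference: 73.0969 − 20.4000 = 52.6969pt

52.70pt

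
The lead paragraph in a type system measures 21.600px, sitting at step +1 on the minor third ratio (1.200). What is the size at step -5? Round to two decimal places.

7.23px

The gap is -5 − (1) = -6 steps, so the factor is 1.200^-6.
21.600 ÷ 1.200⁶ = 21.600 ÷ 2.98598 ≈ 7.234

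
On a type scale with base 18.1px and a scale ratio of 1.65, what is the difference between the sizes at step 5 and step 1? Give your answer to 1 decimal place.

Step 1: 18.1 × 1.65 = 29.865px
Step 5: 18.1 × 1.65⁵ = 221.360px
Difference: 221.360 − 29.865 = 191.495px

191.5px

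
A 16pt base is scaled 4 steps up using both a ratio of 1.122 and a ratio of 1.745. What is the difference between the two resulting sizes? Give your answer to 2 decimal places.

123.00pt

At 1.122: 16.0 × 1.122⁴ = 25.3566pt
At 1.745: 16.0 × 1.745⁴ = 148.3548pt
Difference: 148.3548 − 25.3566 = 122.9982pt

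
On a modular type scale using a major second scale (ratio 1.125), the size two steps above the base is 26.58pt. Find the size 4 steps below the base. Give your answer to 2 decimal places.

13.11pt

26.58 ÷ 1.125⁶ = 26.58 ÷ 2.02729 ≈ 13.111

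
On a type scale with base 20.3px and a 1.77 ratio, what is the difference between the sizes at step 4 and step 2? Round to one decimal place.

Step 2: 20.3 × 1.77² = 63.598px
Step 4: 20.3 × 1.77⁴ = 199.246px
Difference: 199.246 − 63.598 = 135.648px

135.6px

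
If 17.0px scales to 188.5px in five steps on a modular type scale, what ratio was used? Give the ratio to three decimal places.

The ratio satisfies 17.0 × r⁵ = 188.5, so r = (188.5 / 17.0)^(1/5).
r = 11.0882^(1/5) ≈ 1.6180

1.618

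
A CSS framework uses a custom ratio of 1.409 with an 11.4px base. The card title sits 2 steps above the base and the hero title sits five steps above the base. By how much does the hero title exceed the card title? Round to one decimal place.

40.7px

Step 2: 11.4 × 1.409² = 22.632px
Step 5: 11.4 × 1.409⁵ = 63.308px
Difference: 63.308 − 22.632 = 40.676px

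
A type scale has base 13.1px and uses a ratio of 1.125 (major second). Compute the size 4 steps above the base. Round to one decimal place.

21.0px

Every step multiplies by the scale ratio.
13.1 × 1.125⁴ = 13.1 × 1.60181 ≈ 20.98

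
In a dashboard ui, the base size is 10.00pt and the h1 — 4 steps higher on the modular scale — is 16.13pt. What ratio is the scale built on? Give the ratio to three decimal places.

The ratio satisfies 10.00 × r⁴ = 16.13, so r = (16.13 / 10.00)^(1/4).
r = 1.6130^(1/4) ≈ 1.1270

1.127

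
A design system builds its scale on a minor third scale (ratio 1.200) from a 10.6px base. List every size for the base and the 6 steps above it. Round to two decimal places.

10.60px, 12.72px, 15.26px, 18.32px, 21.98px, 26.38px, 31.65px

Step 0: 10.6px
Step 1: 10.6 × 1.200 = 12.72
Step 2: 10.6 × 1.200² = 15.26
Step 3: 10.6 × 1.200³ = 18.32
Step 4: 10.6 × 1.200⁴ = 21.98
Step 5: 10.6 × 1.200⁵ = 26.38
Step 6: 10.6 × 1.200⁶ = 31.65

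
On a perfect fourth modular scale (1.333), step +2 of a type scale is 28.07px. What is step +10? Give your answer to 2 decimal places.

The gap is 10 − (2) = 8 steps, so the factor is 1.333^8.
28.07 × 1.333⁸ = 28.07 × 9.96876 ≈ 279.823

279.82px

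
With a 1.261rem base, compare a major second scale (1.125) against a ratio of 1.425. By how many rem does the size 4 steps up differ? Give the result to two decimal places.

Major second: 1.261 × 1.125⁴ = 2.0199rem
At 1.425: 1.261 × 1.425⁴ = 5.1997rem
Difference: 5.1997 − 2.0199 = 3.1798rem

3.18rem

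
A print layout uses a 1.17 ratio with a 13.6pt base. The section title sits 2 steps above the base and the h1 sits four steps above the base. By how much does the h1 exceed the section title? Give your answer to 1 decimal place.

Step 2: 13.6 × 1.17² = 18.617pt
Step 4: 13.6 × 1.17⁴ = 25.485pt
Difference: 25.485 − 18.617 = 6.868pt

6.9pt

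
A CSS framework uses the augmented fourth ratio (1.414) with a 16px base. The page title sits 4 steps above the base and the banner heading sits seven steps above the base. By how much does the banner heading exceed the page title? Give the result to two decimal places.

116.87px

Step 4: 16.0 × 1.414⁴ = 63.9613px
Step 7: 16.0 × 1.414⁷ = 180.8281px
Difference: 180.8281 − 63.9613 = 116.8668px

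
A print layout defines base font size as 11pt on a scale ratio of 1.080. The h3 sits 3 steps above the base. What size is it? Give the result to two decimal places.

13.86pt

11.0 × 1.080³ = 11.0 × 1.25971 ≈ 13.86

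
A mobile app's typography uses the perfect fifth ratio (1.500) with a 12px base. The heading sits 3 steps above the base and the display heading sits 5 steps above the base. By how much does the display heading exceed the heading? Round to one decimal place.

50.6px

Step 3: 12.0 × 1.500³ = 40.500px
Step 5: 12.0 × 1.500⁵ = 91.125px
Difference: 91.125 − 40.500 = 50.625px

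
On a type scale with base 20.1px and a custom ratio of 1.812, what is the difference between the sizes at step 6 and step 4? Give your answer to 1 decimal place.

494.8px

Step 4: 20.1 × 1.812⁴ = 216.685px
Step 6: 20.1 × 1.812⁶ = 711.451px
Difference: 711.451 − 216.685 = 494.766px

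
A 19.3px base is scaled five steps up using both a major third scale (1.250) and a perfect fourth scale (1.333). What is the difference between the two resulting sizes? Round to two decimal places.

Major third: 19.3 × 1.250⁵ = 58.8989px
Perfect fourth: 19.3 × 1.333⁵ = 81.2284px
Difference: 81.2284 − 58.8989 = 22.3295px

22.33px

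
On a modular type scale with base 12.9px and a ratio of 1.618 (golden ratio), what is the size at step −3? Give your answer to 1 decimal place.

3.0px

Each step on a modular scale multiplies by the ratio, so the size n steps from the base is base × ratioⁿ.
12.9 ÷ 1.618³ = 12.9 ÷ 4.23580 ≈ 3.05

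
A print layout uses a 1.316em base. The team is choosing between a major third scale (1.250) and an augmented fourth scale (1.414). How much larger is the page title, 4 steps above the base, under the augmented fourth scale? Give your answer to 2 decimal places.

Major third: 1.316 × 1.250⁴ = 3.2129em
Augmented fourth: 1.316 × 1.414⁴ = 5.2608em
Difference: 5.2608 − 3.2129 = 2.0479em

2.05em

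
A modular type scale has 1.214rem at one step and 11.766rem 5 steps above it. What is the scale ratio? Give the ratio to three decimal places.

The ratio satisfies 1.214 × r⁵ = 11.766, so r = (11.766 / 1.214)^(1/5).
r = 9.6919^(1/5) ≈ 1.5750

1.575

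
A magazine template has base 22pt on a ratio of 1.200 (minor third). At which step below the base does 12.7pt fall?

3

1.200ⁿ = 22 / 12.7 = 1.7323
n = ln(1.7323) / ln(1.200) = 0.5494 / 0.1823 ≈ 3.01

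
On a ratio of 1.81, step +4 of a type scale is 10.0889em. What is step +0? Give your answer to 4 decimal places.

10.0889 ÷ 1.81⁴ = 10.0889 ÷ 10.73283 ≈ 0.9400

0.9400em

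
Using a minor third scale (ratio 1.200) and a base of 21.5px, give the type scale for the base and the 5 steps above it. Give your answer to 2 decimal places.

Step 0: 21.5px
Step 1: 21.5 × 1.200 = 25.80
Step 2: 21.5 × 1.200² = 30.96
Step 3: 21.5 × 1.200³ = 37.15
Step 4: 21.5 × 1.200⁴ = 44.58
Step 5: 21.5 × 1.200⁵ = 53.50

21.50px, 25.80px, 30.96px, 37.15px, 44.58px, 53.50px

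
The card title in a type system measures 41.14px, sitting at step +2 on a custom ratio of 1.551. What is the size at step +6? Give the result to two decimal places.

The gap is 6 − (2) = 4 steps, so the factor is 1.551^4.
41.14 × 1.551⁴ = 41.14 × 5.78692 ≈ 238.074

238.07px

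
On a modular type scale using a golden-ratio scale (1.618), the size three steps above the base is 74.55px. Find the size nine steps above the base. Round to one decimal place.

1337.6px

74.55 × 1.618⁶ = 74.55 × 17.94201 ≈ 1337.577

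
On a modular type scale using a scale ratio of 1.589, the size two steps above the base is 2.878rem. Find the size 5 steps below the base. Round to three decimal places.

2.878 ÷ 1.589⁷ = 2.878 ÷ 25.57804 ≈ 0.113

0.113rem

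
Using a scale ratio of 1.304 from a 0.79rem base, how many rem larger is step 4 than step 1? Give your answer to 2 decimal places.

1.25rem

Step 1: 0.79 × 1.304 = 1.0302rem
Step 4: 0.79 × 1.304⁴ = 2.2842rem
Difference: 2.2842 − 1.0302 = 1.2540rem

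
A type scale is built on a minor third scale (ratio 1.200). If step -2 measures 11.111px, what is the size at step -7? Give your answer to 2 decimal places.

11.111 ÷ 1.200⁵ = 11.111 ÷ 2.48832 ≈ 4.465

4.47px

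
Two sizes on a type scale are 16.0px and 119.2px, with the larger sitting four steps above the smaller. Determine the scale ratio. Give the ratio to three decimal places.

1.652

r⁴ = 119.2 / 16.0, so r = (119.2/16.0)^(1/4).
r = 7.4500^(1/4) ≈ 1.6521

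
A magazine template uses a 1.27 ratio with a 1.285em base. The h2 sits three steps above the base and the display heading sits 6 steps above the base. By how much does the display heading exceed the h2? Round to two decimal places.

2.76em

Step 3: 1.285 × 1.27³ = 2.6322em
Step 6: 1.285 × 1.27⁶ = 5.3917em
Difference: 5.3917 − 2.6322 = 2.7595em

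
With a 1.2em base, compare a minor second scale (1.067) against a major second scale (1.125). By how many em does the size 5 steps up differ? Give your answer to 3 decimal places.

0.503em

Minor second: 1.2 × 1.067⁵ = 1.65960em
Major second: 1.2 × 1.125⁵ = 2.16244em
Difference: 2.16244 − 1.65960 = 0.50284em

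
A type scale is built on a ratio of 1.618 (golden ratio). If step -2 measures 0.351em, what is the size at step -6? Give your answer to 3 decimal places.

0.051em

The gap is -6 − (-2) = -4 steps, so the factor is 1.618^-4.
0.351 ÷ 1.618⁴ = 0.351 ÷ 6.85353 ≈ 0.051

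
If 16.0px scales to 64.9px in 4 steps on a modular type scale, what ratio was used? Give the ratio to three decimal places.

1.419

The ratio satisfies 16.0 × r⁴ = 64.9, so r = (64.9 / 16.0)^(1/4).
r = 4.0563^(1/4) ≈ 1.4192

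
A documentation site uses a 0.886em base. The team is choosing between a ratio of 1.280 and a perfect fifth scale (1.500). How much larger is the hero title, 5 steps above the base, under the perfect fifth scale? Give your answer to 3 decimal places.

3.684em

At 1.280: 0.886 × 1.280⁵ = 3.04427em
Perfect fifth: 0.886 × 1.500⁵ = 6.72806em
Difference: 6.72806 − 3.04427 = 3.68379em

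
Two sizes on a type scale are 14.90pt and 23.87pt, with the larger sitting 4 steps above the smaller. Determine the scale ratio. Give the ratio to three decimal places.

r⁴ = 23.87 / 14.90, so r = (23.87/14.90)^(1/4).
r = 1.6020^(1/4) ≈ 1.1250

1.125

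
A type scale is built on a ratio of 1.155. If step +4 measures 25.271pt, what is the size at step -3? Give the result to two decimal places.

Moving from step +4 to step -3 is 7 steps down, so divide by r⁷.
25.271 ÷ 1.155⁷ = 25.271 ÷ 2.74204 ≈ 9.216

9.22pt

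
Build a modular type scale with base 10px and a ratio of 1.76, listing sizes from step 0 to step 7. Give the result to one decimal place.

10.0px, 17.6px, 31.0px, 54.5px, 96.0px, 168.9px, 297.2px, 523.1px

Step 0: 10px
Step 1: 10.0 × 1.76 = 17.6
Step 2: 10.0 × 1.76² = 31.0
Step 3: 10.0 × 1.76³ = 54.5
Step 4: 10.0 × 1.76⁴ = 96.0
Step 5: 10.0 × 1.76⁵ = 168.9
Step 6: 10.0 × 1.76⁶ = 297.2
Step 7: 10.0 × 1.76⁷ = 523.1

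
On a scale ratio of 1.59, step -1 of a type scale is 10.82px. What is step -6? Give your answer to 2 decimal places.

10.82 ÷ 1.59⁵ = 10.82 ÷ 10.16215 ≈ 1.065

1.06px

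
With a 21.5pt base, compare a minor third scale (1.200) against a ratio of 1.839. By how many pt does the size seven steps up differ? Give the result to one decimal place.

Minor third: 21.5 × 1.200⁷ = 77.038pt
At 1.839: 21.5 × 1.839⁷ = 1529.363pt
Difference: 1529.363 − 77.038 = 1452.325pt

1452.3pt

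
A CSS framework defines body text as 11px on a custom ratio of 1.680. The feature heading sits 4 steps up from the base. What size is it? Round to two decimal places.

87.63px

Every step multiplies by the scale ratio.
11.0 × 1.680⁴ = 11.0 × 7.96594 ≈ 87.63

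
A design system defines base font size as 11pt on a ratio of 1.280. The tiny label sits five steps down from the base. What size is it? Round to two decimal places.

11.0 ÷ 1.280⁵ = 11.0 ÷ 3.43597 ≈ 3.20

3.20pt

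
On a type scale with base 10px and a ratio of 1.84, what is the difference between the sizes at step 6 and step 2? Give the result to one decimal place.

354.2px

Step 2: 10.0 × 1.84² = 33.856px
Step 6: 10.0 × 1.84⁶ = 388.067px
Difference: 388.067 − 33.856 = 354.211px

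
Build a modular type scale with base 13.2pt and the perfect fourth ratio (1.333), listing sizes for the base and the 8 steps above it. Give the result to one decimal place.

Step 0: 13.2pt
Step 1: 13.2 × 1.333 = 17.6
Step 2: 13.2 × 1.333² = 23.5
Step 3: 13.2 × 1.333³ = 31.3
Step 4: 13.2 × 1.333⁴ = 41.7
Step 5: 13.2 × 1.333⁵ = 55.6
Step 6: 13.2 × 1.333⁶ = 74.1
Step 7: 13.2 × 1.333⁷ = 98.7
Step 8: 13.2 × 1.333⁸ = 131.6

13.2pt, 17.6pt, 23.5pt, 31.3pt, 41.7pt, 55.6pt, 74.1pt, 98.7pt, 131.6pt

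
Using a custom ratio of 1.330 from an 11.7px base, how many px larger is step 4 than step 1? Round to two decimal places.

Step 1: 11.7 × 1.330 = 15.5610px
Step 4: 11.7 × 1.330⁴ = 36.6094px
Difference: 36.6094 − 15.5610 = 21.0484px

21.05px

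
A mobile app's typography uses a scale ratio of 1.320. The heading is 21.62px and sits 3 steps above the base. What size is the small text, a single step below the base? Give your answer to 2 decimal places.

21.62 ÷ 1.320⁴ = 21.62 ÷ 3.03596 ≈ 7.121

7.12px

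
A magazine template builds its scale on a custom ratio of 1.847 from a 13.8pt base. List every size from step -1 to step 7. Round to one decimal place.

Step -1: 13.8 ÷ 1.847 = 7.5
Step 0: 13.8pt
Step 1: 13.8 × 1.847 = 25.5
Step 2: 13.8 × 1.847² = 47.1
Step 3: 13.8 × 1.847³ = 87.0
Step 4: 13.8 × 1.847⁴ = 160.6
Step 5: 13.8 × 1.847⁵ = 296.6
Step 6: 13.8 × 1.847⁶ = 547.9
Step 7: 13.8 × 1.847⁷ = 1011.9

7.5pt, 13.8pt, 25.5pt, 47.1pt, 87.0pt, 160.6pt, 296.6pt, 547.9pt, 1011.9pt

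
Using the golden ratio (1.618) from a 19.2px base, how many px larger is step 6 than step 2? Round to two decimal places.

294.22px

Step 2: 19.2 × 1.618² = 50.2641px
Step 6: 19.2 × 1.618⁶ = 344.4866px
Difference: 344.4866 − 50.2641 = 294.2225px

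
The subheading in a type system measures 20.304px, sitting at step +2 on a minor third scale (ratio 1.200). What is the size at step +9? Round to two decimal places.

72.75px

20.304 × 1.200⁷ = 20.304 × 3.58318 ≈ 72.753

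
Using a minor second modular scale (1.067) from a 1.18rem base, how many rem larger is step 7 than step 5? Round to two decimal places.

0.23rem

Step 5: 1.18 × 1.067⁵ = 1.6319rem
Step 7: 1.18 × 1.067⁷ = 1.8579rem
Difference: 1.8579 − 1.6319 = 0.2260rem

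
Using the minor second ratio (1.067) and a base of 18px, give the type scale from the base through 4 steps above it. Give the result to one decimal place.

18.0px, 19.2px, 20.5px, 21.9px, 23.3px

Step 0: 18px
Step 1: 18.0 × 1.067 = 19.2
Step 2: 18.0 × 1.067² = 20.5
Step 3: 18.0 × 1.067³ = 21.9
Step 4: 18.0 × 1.067⁴ = 23.3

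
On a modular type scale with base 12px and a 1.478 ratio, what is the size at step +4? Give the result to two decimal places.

12.0 × 1.478⁴ = 12.0 × 4.77197 ≈ 57.26

57.26px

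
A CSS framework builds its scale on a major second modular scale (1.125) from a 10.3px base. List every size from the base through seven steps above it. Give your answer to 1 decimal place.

Step 0: 10.3px
Step 1: 10.3 × 1.125 = 11.6
Step 2: 10.3 × 1.125² = 13.0
Step 3: 10.3 × 1.125³ = 14.7
Step 4: 10.3 × 1.125⁴ = 16.5
Step 5: 10.3 × 1.125⁵ = 18.6
Step 6: 10.3 × 1.125⁶ = 20.9
Step 7: 10.3 × 1.125⁷ = 23.5

10.3px, 11.6px, 13.0px, 14.7px, 16.5px, 18.6px, 20.9px, 23.5px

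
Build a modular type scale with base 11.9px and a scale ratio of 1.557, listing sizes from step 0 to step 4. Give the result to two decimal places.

11.90px, 18.53px, 28.85px, 44.92px, 69.94px

Step 0: 11.9px
Step 1: 11.9 × 1.557 = 18.53
Step 2: 11.9 × 1.557² = 28.85
Step 3: 11.9 × 1.557³ = 44.92
Step 4: 11.9 × 1.557⁴ = 69.94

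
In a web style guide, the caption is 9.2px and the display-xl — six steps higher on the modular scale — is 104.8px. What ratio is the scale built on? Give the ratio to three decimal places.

1.500

The ratio satisfies 9.2 × r⁶ = 104.8, so r = (104.8 / 9.2)^(1/6).
r = 11.3913^(1/6) ≈ 1.5000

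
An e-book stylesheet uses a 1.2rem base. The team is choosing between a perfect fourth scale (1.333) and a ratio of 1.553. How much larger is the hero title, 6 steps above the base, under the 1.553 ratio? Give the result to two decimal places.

Perfect fourth: 1.2 × 1.333⁶ = 6.7323rem
At 1.553: 1.2 × 1.553⁶ = 16.8349rem
Difference: 16.8349 − 6.7323 = 10.1026rem

10.10rem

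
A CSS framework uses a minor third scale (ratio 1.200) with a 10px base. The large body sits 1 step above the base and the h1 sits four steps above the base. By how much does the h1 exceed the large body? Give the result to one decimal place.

8.7px

Step 1: 10.0 × 1.200 = 12.000px
Step 4: 10.0 × 1.200⁴ = 20.736px
Difference: 20.736 − 12.000 = 8.736px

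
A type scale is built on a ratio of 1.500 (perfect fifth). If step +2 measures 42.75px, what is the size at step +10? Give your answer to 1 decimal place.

1095.6px

42.75 × 1.500⁸ = 42.75 × 25.62891 ≈ 1095.636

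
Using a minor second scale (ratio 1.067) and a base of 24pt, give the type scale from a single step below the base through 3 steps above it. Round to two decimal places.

22.49pt, 24.00pt, 25.61pt, 27.32pt, 29.15pt

Step -1: 24.0 ÷ 1.067 = 22.49
Step 0: 24pt
Step 1: 24.0 × 1.067 = 25.61
Step 2: 24.0 × 1.067² = 27.32
Step 3: 24.0 × 1.067³ = 29.15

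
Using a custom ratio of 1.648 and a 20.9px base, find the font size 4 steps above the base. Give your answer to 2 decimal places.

Every step multiplies by the scale ratio.
20.9 × 1.648⁴ = 20.9 × 7.37613 ≈ 154.16

154.16px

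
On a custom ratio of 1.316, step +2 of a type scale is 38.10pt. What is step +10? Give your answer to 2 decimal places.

342.75pt

Moving from step +2 to step +10 is 8 steps up, so multiply by r⁸.
38.10 × 1.316⁸ = 38.10 × 8.99595 ≈ 342.746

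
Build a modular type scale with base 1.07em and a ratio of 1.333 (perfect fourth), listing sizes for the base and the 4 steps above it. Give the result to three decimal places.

1.070em, 1.426em, 1.901em, 2.534em, 3.378em

Step 0: 1.07em
Step 1: 1.07 × 1.333 = 1.426
Step 2: 1.07 × 1.333² = 1.901
Step 3: 1.07 × 1.333³ = 2.534
Step 4: 1.07 × 1.333⁴ = 3.378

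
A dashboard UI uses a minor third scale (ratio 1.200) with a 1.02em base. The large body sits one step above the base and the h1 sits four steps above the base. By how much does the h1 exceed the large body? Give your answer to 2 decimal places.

Step 1: 1.02 × 1.200 = 1.2240em
Step 4: 1.02 × 1.200⁴ = 2.1151em
Difference: 2.1151 − 1.2240 = 0.8911em

0.89em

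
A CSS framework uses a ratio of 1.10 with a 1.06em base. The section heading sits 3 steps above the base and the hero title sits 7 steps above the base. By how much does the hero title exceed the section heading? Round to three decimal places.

0.655em

Step 3: 1.06 × 1.10³ = 1.41086em
Step 7: 1.06 × 1.10⁷ = 2.06564em
Difference: 2.06564 − 1.41086 = 0.65478em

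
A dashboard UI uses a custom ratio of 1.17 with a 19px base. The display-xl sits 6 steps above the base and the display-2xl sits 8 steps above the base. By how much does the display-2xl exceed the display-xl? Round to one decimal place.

18.0px

Step 6: 19.0 × 1.17⁶ = 48.738px
Step 8: 19.0 × 1.17⁸ = 66.718px
Difference: 66.718 − 48.738 = 17.980px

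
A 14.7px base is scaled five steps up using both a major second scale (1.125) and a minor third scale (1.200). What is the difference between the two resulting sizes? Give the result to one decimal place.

10.1px

Major second: 14.7 × 1.125⁵ = 26.490px
Minor third: 14.7 × 1.200⁵ = 36.578px
Difference: 36.578 − 26.490 = 10.088px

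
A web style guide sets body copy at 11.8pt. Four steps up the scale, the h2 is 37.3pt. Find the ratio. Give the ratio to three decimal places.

r⁴ = 37.3 / 11.8, so r = (37.3/11.8)^(1/4).
r = 3.1610^(1/4) ≈ 1.3334

1.333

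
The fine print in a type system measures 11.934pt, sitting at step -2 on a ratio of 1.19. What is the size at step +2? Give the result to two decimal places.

23.93pt

11.934 × 1.19⁴ = 11.934 × 2.00534 ≈ 23.932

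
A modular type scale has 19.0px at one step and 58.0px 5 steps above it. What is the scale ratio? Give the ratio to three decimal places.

1.250

r⁵ = 58.0 / 19.0, so r = (58.0/19.0)^(1/5).
r = 3.0526^(1/5) ≈ 1.2501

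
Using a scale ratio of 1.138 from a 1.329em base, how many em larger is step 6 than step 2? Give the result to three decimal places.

Step 2: 1.329 × 1.138² = 1.72111em
Step 6: 1.329 × 1.138⁶ = 2.88655em
Difference: 2.88655 − 1.72111 = 1.16544em

1.165em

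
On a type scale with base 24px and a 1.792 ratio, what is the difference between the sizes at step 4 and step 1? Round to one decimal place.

Step 1: 24.0 × 1.792 = 43.008px
Step 4: 24.0 × 1.792⁴ = 247.493px
Difference: 247.493 − 43.008 = 204.485px

204.5px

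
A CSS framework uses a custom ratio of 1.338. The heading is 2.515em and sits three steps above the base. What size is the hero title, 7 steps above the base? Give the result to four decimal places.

8.0605em

Moving from step +3 to step +7 is 4 steps up, so multiply by r⁴.
2.515 × 1.338⁴ = 2.515 × 3.20497 ≈ 8.0605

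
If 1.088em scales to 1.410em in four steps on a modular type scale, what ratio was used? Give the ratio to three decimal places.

The ratio satisfies 1.088 × r⁴ = 1.410, so r = (1.410 / 1.088)^(1/4).
r = 1.2960^(1/4) ≈ 1.0670

1.067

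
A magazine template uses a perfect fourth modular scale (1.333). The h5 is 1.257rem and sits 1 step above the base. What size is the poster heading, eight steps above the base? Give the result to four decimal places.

The gap is 8 − (1) = 7 steps, so the factor is 1.333^7.
1.257 × 1.333⁷ = 1.257 × 7.47844 ≈ 9.4004

9.4004rem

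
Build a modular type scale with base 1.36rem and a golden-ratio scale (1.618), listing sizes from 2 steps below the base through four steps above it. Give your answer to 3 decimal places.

0.519rem, 0.841rem, 1.360rem, 2.200rem, 3.560rem, 5.761rem, 9.321rem

Step -2: 1.36 ÷ 1.618² = 0.519
Step -1: 1.36 ÷ 1.618 = 0.841
Step 0: 1.36rem
Step 1: 1.36 × 1.618 = 2.200
Step 2: 1.36 × 1.618² = 3.560
Step 3: 1.36 × 1.618³ = 5.761
Step 4: 1.36 × 1.618⁴ = 9.321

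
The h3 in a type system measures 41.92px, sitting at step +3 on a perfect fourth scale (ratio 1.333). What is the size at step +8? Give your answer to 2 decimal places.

176.43px

Moving from step +3 to step +8 is 5 steps up, so multiply by r⁵.
41.92 × 1.333⁵ = 41.92 × 4.20873 ≈ 176.430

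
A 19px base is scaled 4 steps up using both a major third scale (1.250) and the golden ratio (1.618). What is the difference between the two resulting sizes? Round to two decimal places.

Major third: 19.0 × 1.250⁴ = 46.3867px
Golden ratio: 19.0 × 1.618⁴ = 130.2170px
Difference: 130.2170 − 46.3867 = 83.8303px

83.83px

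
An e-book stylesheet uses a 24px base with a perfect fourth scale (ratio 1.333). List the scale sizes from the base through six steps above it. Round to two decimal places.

24.00px, 31.99px, 42.65px, 56.85px, 75.78px, 101.01px, 134.65px

Step 0: 24px
Step 1: 24.0 × 1.333 = 31.99
Step 2: 24.0 × 1.333² = 42.65
Step 3: 24.0 × 1.333³ = 56.85
Step 4: 24.0 × 1.333⁴ = 75.78
Step 5: 24.0 × 1.333⁵ = 101.01
Step 6: 24.0 × 1.333⁶ = 134.65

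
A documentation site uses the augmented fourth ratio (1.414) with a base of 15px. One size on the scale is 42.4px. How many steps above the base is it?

3

1.414ⁿ = 42.4 / 15 = 2.8267
n = ln(2.8267) / ln(1.414) = 1.0391 / 0.3464 ≈ 3.00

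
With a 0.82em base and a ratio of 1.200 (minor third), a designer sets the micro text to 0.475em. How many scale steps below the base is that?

1.200ⁿ = 0.82 / 0.475 = 1.7263
n = ln(1.7263) / ln(1.200) = 0.5460 / 0.1823 ≈ 2.99

3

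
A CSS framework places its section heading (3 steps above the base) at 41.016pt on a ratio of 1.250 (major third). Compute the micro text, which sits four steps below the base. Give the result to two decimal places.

Moving from step +3 to step -4 is 7 steps down, so divide by r⁷.
41.016 ÷ 1.250⁷ = 41.016 ÷ 4.76837 ≈ 8.602

8.60pt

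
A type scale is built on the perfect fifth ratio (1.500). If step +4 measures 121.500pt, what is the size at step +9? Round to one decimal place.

922.6pt

121.500 × 1.500⁵ = 121.500 × 7.59375 ≈ 922.641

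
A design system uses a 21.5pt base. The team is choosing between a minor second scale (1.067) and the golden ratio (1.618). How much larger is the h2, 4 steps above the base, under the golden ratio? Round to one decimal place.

119.5pt

Minor second: 21.5 × 1.067⁴ = 27.867pt
Golden ratio: 21.5 × 1.618⁴ = 147.351pt
Difference: 147.351 − 27.867 = 119.484pt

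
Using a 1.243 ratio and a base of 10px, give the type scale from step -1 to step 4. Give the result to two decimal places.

8.05px, 10.00px, 12.43px, 15.45px, 19.20px, 23.87px

Step -1: 10.0 ÷ 1.243 = 8.05
Step 0: 10px
Step 1: 10.0 × 1.243 = 12.43
Step 2: 10.0 × 1.243² = 15.45
Step 3: 10.0 × 1.243³ = 19.20
Step 4: 10.0 × 1.243⁴ = 23.87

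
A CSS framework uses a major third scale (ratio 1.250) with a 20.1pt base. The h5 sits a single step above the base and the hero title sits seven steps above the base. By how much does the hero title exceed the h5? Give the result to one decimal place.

70.7pt

Step 1: 20.1 × 1.250 = 25.125pt
Step 7: 20.1 × 1.250⁷ = 95.844pt
Difference: 95.844 − 25.125 = 70.719pt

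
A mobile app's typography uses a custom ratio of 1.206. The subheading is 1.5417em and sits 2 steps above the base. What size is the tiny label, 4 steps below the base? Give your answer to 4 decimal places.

0.5011em

1.5417 ÷ 1.206⁶ = 1.5417 ÷ 3.07669 ≈ 0.5011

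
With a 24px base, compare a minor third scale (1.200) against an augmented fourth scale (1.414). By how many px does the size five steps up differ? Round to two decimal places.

Minor third: 24.0 × 1.200⁵ = 59.7197px
Augmented fourth: 24.0 × 1.414⁵ = 135.6620px
Difference: 135.6620 − 59.7197 = 75.9423px

75.94px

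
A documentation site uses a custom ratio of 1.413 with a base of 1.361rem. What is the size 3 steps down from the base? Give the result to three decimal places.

0.482rem

1.361 ÷ 1.413³ = 1.361 ÷ 2.82115 ≈ 0.482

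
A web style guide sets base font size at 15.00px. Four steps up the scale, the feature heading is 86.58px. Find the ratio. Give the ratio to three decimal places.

1.550

The ratio satisfies 15.00 × r⁴ = 86.58, so r = (86.58 / 15.00)^(1/4).
r = 5.7720^(1/4) ≈ 1.5500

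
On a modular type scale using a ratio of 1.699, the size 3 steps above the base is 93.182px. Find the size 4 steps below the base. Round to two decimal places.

93.182 ÷ 1.699⁷ = 93.182 ÷ 40.86520 ≈ 2.280

2.28px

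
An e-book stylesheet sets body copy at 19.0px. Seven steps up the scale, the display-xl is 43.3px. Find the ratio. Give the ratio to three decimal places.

1.125

The ratio satisfies 19.0 × r⁷ = 43.3, so r = (43.3 / 19.0)^(1/7).
r = 2.2789^(1/7) ≈ 1.1249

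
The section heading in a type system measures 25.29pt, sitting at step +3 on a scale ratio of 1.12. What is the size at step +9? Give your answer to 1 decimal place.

49.9pt

25.29 × 1.12⁶ = 25.29 × 1.97382 ≈ 49.918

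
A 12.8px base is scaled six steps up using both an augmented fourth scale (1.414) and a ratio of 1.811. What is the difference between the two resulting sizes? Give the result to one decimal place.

Augmented fourth: 12.8 × 1.414⁶ = 102.307px
At 1.811: 12.8 × 1.811⁶ = 451.565px
Difference: 451.565 − 102.307 = 349.258px

349.3px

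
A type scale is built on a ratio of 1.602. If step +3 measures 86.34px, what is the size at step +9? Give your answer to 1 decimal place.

86.34 × 1.602⁶ = 86.34 × 16.90344 ≈ 1459.443

1459.4px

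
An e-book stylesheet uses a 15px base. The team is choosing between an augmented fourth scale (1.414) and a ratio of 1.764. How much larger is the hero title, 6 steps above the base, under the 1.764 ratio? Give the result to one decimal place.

332.1px

Augmented fourth: 15.0 × 1.414⁶ = 119.891px
At 1.764: 15.0 × 1.764⁶ = 451.942px
Difference: 451.942 − 119.891 = 332.051px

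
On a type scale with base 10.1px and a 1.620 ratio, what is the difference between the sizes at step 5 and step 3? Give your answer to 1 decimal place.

69.8px

Step 3: 10.1 × 1.620³ = 42.940px
Step 5: 10.1 × 1.620⁵ = 112.693px
Difference: 112.693 − 42.940 = 69.753px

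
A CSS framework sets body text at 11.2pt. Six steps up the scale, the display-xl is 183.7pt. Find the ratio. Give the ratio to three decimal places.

The ratio satisfies 11.2 × r⁶ = 183.7, so r = (183.7 / 11.2)^(1/6).
r = 16.4018^(1/6) ≈ 1.5940

1.594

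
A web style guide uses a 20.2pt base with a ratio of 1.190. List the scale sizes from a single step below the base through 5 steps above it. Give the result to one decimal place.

Step -1: 20.2 ÷ 1.190 = 17.0
Step 0: 20.2pt
Step 1: 20.2 × 1.190 = 24.0
Step 2: 20.2 × 1.190² = 28.6
Step 3: 20.2 × 1.190³ = 34.0
Step 4: 20.2 × 1.190⁴ = 40.5
Step 5: 20.2 × 1.190⁵ = 48.2

17.0pt, 20.2pt, 24.0pt, 28.6pt, 34.0pt, 40.5pt, 48.2pt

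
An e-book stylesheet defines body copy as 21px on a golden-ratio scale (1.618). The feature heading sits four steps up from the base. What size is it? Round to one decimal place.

143.9px

A modular type scale is a geometric sequence: sizeₙ = base × rⁿ.
21.0 × 1.618⁴ = 21.0 × 6.85353 ≈ 143.92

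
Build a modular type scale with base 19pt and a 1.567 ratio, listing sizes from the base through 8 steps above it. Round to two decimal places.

19.00pt, 29.77pt, 46.65pt, 73.11pt, 114.56pt, 179.51pt, 281.30pt, 440.79pt, 690.73pt

Step 0: 19pt
Step 1: 19.0 × 1.567 = 29.77
Step 2: 19.0 × 1.567² = 46.65
Step 3: 19.0 × 1.567³ = 73.11
Step 4: 19.0 × 1.567⁴ = 114.56
Step 5: 19.0 × 1.567⁵ = 179.51
Step 6: 19.0 × 1.567⁶ = 281.30
Step 7: 19.0 × 1.567⁷ = 440.79
Step 8: 19.0 × 1.567⁸ = 690.73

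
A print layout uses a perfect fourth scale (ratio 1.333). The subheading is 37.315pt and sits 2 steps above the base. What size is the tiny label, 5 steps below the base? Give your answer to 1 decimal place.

Moving from step +2 to step -5 is 7 steps down, so divide by r⁷.
37.315 ÷ 1.333⁷ = 37.315 ÷ 7.47844 ≈ 4.990

5.0pt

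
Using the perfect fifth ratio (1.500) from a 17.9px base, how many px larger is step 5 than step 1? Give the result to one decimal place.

109.1px

Step 1: 17.9 × 1.500 = 26.850px
Step 5: 17.9 × 1.500⁵ = 135.928px
Difference: 135.928 − 26.850 = 109.078px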